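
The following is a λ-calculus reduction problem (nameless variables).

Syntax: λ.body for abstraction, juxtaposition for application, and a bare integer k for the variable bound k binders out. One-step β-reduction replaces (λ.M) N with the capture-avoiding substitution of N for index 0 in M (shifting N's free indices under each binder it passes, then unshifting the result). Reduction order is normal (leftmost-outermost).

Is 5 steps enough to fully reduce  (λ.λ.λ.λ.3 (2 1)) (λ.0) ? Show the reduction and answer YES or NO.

Answer: YES — reaches normal form λ.λ.λ.2 1 in 2 ≤ 5 steps

Derivation:
  start: (λ.λ.λ.λ.3 (2 1)) (λ.0)
  [1] λ.λ.λ.(λ.0) (2 1)
  [2] λ.λ.λ.2 1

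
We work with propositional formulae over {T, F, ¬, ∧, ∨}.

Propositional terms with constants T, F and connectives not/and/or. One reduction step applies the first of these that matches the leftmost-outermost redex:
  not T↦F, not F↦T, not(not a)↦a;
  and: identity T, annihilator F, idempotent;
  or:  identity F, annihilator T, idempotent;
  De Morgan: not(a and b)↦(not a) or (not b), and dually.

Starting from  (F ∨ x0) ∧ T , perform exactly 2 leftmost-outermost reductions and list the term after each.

Answer: after 2 steps: x0

Working:
  start: (F ∨ x0) ∧ T
  step 1: F ∨ x0
  step 2: x0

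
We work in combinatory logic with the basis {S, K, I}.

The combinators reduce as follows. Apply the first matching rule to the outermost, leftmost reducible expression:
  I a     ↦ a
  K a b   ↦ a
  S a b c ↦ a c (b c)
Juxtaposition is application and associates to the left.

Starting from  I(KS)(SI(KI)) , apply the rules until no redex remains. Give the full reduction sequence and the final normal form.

  start: I(KS)(SI(KI))
  →1  KS(SI(KI))
  →2  S

Answer: normal form = S  (in 2 steps)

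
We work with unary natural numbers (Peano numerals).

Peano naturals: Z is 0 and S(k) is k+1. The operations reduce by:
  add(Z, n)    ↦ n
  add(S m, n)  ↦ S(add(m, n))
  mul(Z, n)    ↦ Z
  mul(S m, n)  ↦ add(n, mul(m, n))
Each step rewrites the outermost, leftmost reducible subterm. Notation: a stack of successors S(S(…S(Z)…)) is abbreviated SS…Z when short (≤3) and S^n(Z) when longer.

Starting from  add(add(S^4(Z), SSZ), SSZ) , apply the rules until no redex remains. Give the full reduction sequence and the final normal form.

  start: add(add(S^4(Z), SSZ), SSZ)
  →1  add(S(add(SSSZ, SSZ)), SSZ)
  →2  S(add(add(SSSZ, SSZ), SSZ))
  →3  S(add(S(add(SSZ, SSZ)), SSZ))
  →4  S(S(add(add(SSZ, SSZ), SSZ)))
  →5  S(S(add(S(add(SZ, SSZ)), SSZ)))
  →6  S(S(S(add(add(SZ, SSZ), SSZ))))
  →7  S(S(S(add(S(add(Z, SSZ)), SSZ))))
  →8  S(S(S(S(add(add(Z, SSZ), SSZ)))))
  →9  S(S(S(S(add(SSZ, SSZ)))))
  →10  S(S(S(S(S(add(SZ, SSZ))))))
  →11  S(S(S(S(S(S(add(Z, SSZ)))))))
  →12  S^8(Z)

Answer: normal form = S^8(Z)  (in 12 steps)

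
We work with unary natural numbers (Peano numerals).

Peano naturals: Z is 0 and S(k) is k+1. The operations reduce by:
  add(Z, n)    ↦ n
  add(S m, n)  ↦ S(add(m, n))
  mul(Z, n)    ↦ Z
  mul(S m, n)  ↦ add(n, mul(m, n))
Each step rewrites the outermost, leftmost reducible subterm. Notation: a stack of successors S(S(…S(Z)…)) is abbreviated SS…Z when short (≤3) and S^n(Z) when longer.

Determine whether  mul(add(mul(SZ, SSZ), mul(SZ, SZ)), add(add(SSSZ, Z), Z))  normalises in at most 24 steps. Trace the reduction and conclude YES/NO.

Answer: NO — after 24 steps the term is S(S(S(S(add(S(add(add(SZ, Z), Z)), mul(add(add(Z, mul(Z, SSZ)), mul(SZ, SZ)), add(add(SSSZ, Z), Z))))))), not yet normal

Reduction:
  start: mul(add(mul(SZ, SSZ), mul(SZ, SZ)), add(add(SSSZ, Z), Z))
  →1  mul(add(add(SSZ, mul(Z, SSZ)), mul(SZ, SZ)), add(add(SSSZ, Z), Z))
  →2  mul(add(S(add(SZ, mul(Z, SSZ))), mul(SZ, SZ)), add(add(SSSZ, Z), Z))
  →3  mul(S(add(add(SZ, mul(Z, SSZ)), mul(SZ, SZ))), add(add(SSSZ, Z), Z))
  →4  add(add(add(SSSZ, Z), Z), mul(add(add(SZ, mul(Z, SSZ)), mul(SZ, SZ)), add(add(SSSZ, Z), Z)))
  →5  add(add(S(add(SSZ, Z)), Z), mul(add(add(SZ, mul(Z, SSZ)), mul(SZ, SZ)), add(add(SSSZ, Z), Z)))
  →6  add(S(add(add(SSZ, Z), Z)), mul(add(add(SZ, mul(Z, SSZ)), mul(SZ, SZ)), add(add(SSSZ, Z), Z)))
  →7  S(add(add(add(SSZ, Z), Z), mul(add(add(SZ, mul(Z, SSZ)), mul(SZ, SZ)), add(add(SSSZ, Z), Z))))
  →8  S(add(add(S(add(SZ, Z)), Z), mul(add(add(SZ, mul(Z, SSZ)), mul(SZ, SZ)), add(add(SSSZ, Z), Z))))
  →9  S(add(S(add(add(SZ, Z), Z)), mul(add(add(SZ, mul(Z, SSZ)), mul(SZ, SZ)), add(add(SSSZ, Z), Z))))
  →10  S(S(add(add(add(SZ, Z), Z), mul(add(add(SZ, mul(Z, SSZ)), mul(SZ, SZ)), add(add(SSSZ, Z), Z)))))
  →11  S(S(add(add(S(add(Z, Z)), Z), mul(add(add(SZ, mul(Z, SSZ)), mul(SZ, SZ)), add(add(SSSZ, Z), Z)))))
  →12  S(S(add(S(add(add(Z, Z), Z)), mul(add(add(SZ, mul(Z, SSZ)), mul(SZ, SZ)), add(add(SSSZ, Z), Z)))))
  →13  S(S(S(add(add(add(Z, Z), Z), mul(add(add(SZ, mul(Z, SSZ)), mul(SZ, SZ)), add(add(SSSZ, Z), Z))))))
  →14  S(S(S(add(add(Z, Z), mul(add(add(SZ, mul(Z, SSZ)), mul(SZ, SZ)), add(add(SSSZ, Z), Z))))))
  →15  S(S(S(add(Z, mul(add(add(SZ, mul(Z, SSZ)), mul(SZ, SZ)), add(add(SSSZ, Z), Z))))))
  →16  S(S(S(mul(add(add(SZ, mul(Z, SSZ)), mul(SZ, SZ)), add(add(SSSZ, Z), Z)))))
  →17  S(S(S(mul(add(S(add(Z, mul(Z, SSZ))), mul(SZ, SZ)), add(add(SSSZ, Z), Z)))))
  →18  S(S(S(mul(S(add(add(Z, mul(Z, SSZ)), mul(SZ, SZ))), add(add(SSSZ, Z), Z)))))
  →19  S(S(S(add(add(add(SSSZ, Z), Z), mul(add(add(Z, mul(Z, SSZ)), mul(SZ, SZ)), add(add(SSSZ, Z), Z))))))
  →20  S(S(S(add(add(S(add(SSZ, Z)), Z), mul(add(add(Z, mul(Z, SSZ)), mul(SZ, SZ)), add(add(SSSZ, Z), Z))))))
  →21  S(S(S(add(S(add(add(SSZ, Z), Z)), mul(add(add(Z, mul(Z, SSZ)), mul(SZ, SZ)), add(add(SSSZ, Z), Z))))))
  →22  S(S(S(S(add(add(add(SSZ, Z), Z), mul(add(add(Z, mul(Z, SSZ)), mul(SZ, SZ)), add(add(SSSZ, Z), Z)))))))
  →23  S(S(S(S(add(add(S(add(SZ, Z)), Z), mul(add(add(Z, mul(Z, SSZ)), mul(SZ, SZ)), add(add(SSSZ, Z), Z)))))))
  →24  S(S(S(S(add(S(add(add(SZ, Z), Z)), mul(add(add(Z, mul(Z, SSZ)), mul(SZ, SZ)), add(add(SSSZ, Z), Z)))))))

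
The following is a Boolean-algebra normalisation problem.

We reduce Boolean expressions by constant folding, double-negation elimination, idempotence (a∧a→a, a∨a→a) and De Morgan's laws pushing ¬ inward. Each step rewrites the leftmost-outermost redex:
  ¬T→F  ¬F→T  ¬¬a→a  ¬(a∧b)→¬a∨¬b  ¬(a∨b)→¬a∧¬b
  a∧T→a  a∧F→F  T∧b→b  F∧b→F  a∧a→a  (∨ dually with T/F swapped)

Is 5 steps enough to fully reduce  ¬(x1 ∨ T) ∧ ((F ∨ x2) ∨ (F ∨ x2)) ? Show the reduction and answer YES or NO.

Answer: YES — reaches normal form F in 4 ≤ 5 steps

Working:
  start: ¬(x1 ∨ T) ∧ ((F ∨ x2) ∨ (F ∨ x2))
  step 1: (¬x1 ∧ ¬T) ∧ ((F ∨ x2) ∨ (F ∨ x2))
  step 2: (¬x1 ∧ F) ∧ ((F ∨ x2) ∨ (F ∨ x2))
  step 3: F ∧ ((F ∨ x2) ∨ (F ∨ x2))
  step 4: F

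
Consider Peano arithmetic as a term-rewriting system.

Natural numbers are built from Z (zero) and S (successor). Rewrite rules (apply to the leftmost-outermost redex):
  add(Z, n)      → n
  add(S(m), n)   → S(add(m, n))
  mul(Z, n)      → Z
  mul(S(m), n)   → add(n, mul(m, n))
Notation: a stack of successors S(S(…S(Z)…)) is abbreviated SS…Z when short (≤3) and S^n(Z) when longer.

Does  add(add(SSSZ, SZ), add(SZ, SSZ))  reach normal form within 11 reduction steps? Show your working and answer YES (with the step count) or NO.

Answer: YES — reaches normal form S^7(Z) in 11 ≤ 11 steps

Reduction:
  start: add(add(SSSZ, SZ), add(SZ, SSZ))
  →1  add(S(add(SSZ, SZ)), add(SZ, SSZ))
  →2  S(add(add(SSZ, SZ), add(SZ, SSZ)))
  →3  S(add(S(add(SZ, SZ)), add(SZ, SSZ)))
  →4  S(S(add(add(SZ, SZ), add(SZ, SSZ))))
  →5  S(S(add(S(add(Z, SZ)), add(SZ, SSZ))))
  →6  S(S(S(add(add(Z, SZ), add(SZ, SSZ)))))
  →7  S(S(S(add(SZ, add(SZ, SSZ)))))
  →8  S(S(S(S(add(Z, add(SZ, SSZ))))))
  →9  S(S(S(S(add(SZ, SSZ)))))
  →10  S(S(S(S(S(add(Z, SSZ))))))
  →11  S^7(Z)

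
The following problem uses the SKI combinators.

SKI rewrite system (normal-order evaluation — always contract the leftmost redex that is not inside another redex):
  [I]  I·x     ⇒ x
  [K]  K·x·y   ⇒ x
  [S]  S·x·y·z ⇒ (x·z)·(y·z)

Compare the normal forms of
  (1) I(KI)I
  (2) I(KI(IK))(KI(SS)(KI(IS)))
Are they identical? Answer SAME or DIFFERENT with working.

Term A:
  start: I(KI)I
  [1] KII
  [2] I

Term B:
  start: I(KI(IK))(KI(SS)(KI(IS)))
  [1] KI(IK)(KI(SS)(KI(IS)))
  [2] I(KI(SS)(KI(IS)))
  [3] KI(SS)(KI(IS))
  [4] I(KI(IS))
  [5] KI(IS)
  [6] I

Answer: SAME — A ⇓ I, B ⇓ I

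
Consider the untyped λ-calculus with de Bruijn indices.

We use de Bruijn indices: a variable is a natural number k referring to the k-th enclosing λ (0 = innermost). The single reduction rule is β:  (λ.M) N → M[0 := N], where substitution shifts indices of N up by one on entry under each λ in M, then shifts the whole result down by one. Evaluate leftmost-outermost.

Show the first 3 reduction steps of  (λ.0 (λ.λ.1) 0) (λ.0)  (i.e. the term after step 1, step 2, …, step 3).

Answer: after 3 steps: λ.λ.0

Reduction:
  start: (λ.0 (λ.λ.1) 0) (λ.0)
  step 1: (λ.0) (λ.λ.1) (λ.0)
  step 2: (λ.λ.1) (λ.0)
  step 3: λ.λ.0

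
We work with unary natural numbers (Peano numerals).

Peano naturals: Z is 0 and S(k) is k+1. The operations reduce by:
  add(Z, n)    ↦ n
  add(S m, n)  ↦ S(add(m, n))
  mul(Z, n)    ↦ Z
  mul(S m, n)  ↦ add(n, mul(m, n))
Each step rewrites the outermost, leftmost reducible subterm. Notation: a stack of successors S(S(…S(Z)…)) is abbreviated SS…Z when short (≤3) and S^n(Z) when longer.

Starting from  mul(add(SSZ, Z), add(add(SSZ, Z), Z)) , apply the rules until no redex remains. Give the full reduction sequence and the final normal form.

  start: mul(add(SSZ, Z), add(add(SSZ, Z), Z))
  step 1: mul(S(add(SZ, Z)), add(add(SSZ, Z), Z))
  step 2: add(add(add(SSZ, Z), Z), mul(add(SZ, Z), add(add(SSZ, Z), Z)))
  step 3: add(add(S(add(SZ, Z)), Z), mul(add(SZ, Z), add(add(SSZ, Z), Z)))
  step 4: add(S(add(add(SZ, Z), Z)), mul(add(SZ, Z), add(add(SSZ, Z), Z)))
  step 5: S(add(add(add(SZ, Z), Z), mul(add(SZ, Z), add(add(SSZ, Z), Z))))
  step 6: S(add(add(S(add(Z, Z)), Z), mul(add(SZ, Z), add(add(SSZ, Z), Z))))
  step 7: S(add(S(add(add(Z, Z), Z)), mul(add(SZ, Z), add(add(SSZ, Z), Z))))
  step 8: S(S(add(add(add(Z, Z), Z), mul(add(SZ, Z), add(add(SSZ, Z), Z)))))
  step 9: S(S(add(add(Z, Z), mul(add(SZ, Z), add(add(SSZ, Z), Z)))))
  step 10: S(S(add(Z, mul(add(SZ, Z), add(add(SSZ, Z), Z)))))
  step 11: S(S(mul(add(SZ, Z), add(add(SSZ, Z), Z))))
  step 12: S(S(mul(S(add(Z, Z)), add(add(SSZ, Z), Z))))
  step 13: S(S(add(add(add(SSZ, Z), Z), mul(add(Z, Z), add(add(SSZ, Z), Z)))))
  step 14: S(S(add(add(S(add(SZ, Z)), Z), mul(add(Z, Z), add(add(SSZ, Z), Z)))))
  step 15: S(S(add(S(add(add(SZ, Z), Z)), mul(add(Z, Z), add(add(SSZ, Z), Z)))))
  step 16: S(S(S(add(add(add(SZ, Z), Z), mul(add(Z, Z), add(add(SSZ, Z), Z))))))
  step 17: S(S(S(add(add(S(add(Z, Z)), Z), mul(add(Z, Z), add(add(SSZ, Z), Z))))))
  step 18: S(S(S(add(S(add(add(Z, Z), Z)), mul(add(Z, Z), add(add(SSZ, Z), Z))))))
  step 19: S(S(S(S(add(add(add(Z, Z), Z), mul(add(Z, Z), add(add(SSZ, Z), Z)))))))
  step 20: S(S(S(S(add(add(Z, Z), mul(add(Z, Z), add(add(SSZ, Z), Z)))))))
  step 21: S(S(S(S(add(Z, mul(add(Z, Z), add(add(SSZ, Z), Z)))))))
  step 22: S(S(S(S(mul(add(Z, Z), add(add(SSZ, Z), Z))))))
  step 23: S(S(S(S(mul(Z, add(add(SSZ, Z), Z))))))
  step 24: S^4(Z)

Answer: normal form = S^4(Z)  (in 24 steps)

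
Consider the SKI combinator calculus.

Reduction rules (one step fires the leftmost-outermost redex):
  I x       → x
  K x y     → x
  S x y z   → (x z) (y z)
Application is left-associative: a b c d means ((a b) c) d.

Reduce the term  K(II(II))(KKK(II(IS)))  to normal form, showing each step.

  start: K(II(II))(KKK(II(IS)))
  step 1: II(II)
  step 2: I(II)
  step 3: II
  step 4: I

Answer: normal form = I  (in 4 steps)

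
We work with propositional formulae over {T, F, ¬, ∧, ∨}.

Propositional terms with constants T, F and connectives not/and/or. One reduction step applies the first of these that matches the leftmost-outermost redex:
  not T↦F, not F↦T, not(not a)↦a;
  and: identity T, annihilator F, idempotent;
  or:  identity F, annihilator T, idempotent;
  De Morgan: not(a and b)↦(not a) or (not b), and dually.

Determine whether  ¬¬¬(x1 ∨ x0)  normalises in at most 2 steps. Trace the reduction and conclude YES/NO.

Answer: YES — reaches normal form ¬x1 ∧ ¬x0 in 2 ≤ 2 steps

Reduction:
  start: ¬¬¬(x1 ∨ x0)
  step 1: ¬(x1 ∨ x0)
  step 2: ¬x1 ∧ ¬x0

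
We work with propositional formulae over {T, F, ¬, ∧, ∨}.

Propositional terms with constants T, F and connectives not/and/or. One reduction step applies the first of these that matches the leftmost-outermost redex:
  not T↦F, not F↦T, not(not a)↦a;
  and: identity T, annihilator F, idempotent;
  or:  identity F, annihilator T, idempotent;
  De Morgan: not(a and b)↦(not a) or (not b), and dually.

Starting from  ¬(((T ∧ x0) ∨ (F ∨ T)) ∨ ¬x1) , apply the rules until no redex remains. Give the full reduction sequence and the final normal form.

Answer: normal form = F  (in 11 steps)

Working:
  start: ¬(((T ∧ x0) ∨ (F ∨ T)) ∨ ¬x1)
  →1  ¬((T ∧ x0) ∨ (F ∨ T)) ∧ ¬¬x1
  →2  (¬(T ∧ x0) ∧ ¬(F ∨ T)) ∧ ¬¬x1
  →3  ((¬T ∨ ¬x0) ∧ ¬(F ∨ T)) ∧ ¬¬x1
  →4  ((F ∨ ¬x0) ∧ ¬(F ∨ T)) ∧ ¬¬x1
  →5  (¬x0 ∧ ¬(F ∨ T)) ∧ ¬¬x1
  →6  (¬x0 ∧ (¬F ∧ ¬T)) ∧ ¬¬x1
  →7  (¬x0 ∧ (T ∧ ¬T)) ∧ ¬¬x1
  →8  (¬x0 ∧ ¬T) ∧ ¬¬x1
  →9  (¬x0 ∧ F) ∧ ¬¬x1
  →10  F ∧ ¬¬x1
  →11  F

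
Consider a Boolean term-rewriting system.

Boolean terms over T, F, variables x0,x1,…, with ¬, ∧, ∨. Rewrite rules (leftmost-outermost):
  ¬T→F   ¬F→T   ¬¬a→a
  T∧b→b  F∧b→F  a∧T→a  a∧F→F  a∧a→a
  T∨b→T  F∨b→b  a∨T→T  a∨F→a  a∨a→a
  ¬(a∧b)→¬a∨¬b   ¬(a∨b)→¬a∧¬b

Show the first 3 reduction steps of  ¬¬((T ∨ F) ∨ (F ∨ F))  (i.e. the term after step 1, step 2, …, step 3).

Answer: after 3 steps: T

Reduction:
  start: ¬¬((T ∨ F) ∨ (F ∨ F))
  →1  (T ∨ F) ∨ (F ∨ F)
  →2  T ∨ (F ∨ F)
  →3  T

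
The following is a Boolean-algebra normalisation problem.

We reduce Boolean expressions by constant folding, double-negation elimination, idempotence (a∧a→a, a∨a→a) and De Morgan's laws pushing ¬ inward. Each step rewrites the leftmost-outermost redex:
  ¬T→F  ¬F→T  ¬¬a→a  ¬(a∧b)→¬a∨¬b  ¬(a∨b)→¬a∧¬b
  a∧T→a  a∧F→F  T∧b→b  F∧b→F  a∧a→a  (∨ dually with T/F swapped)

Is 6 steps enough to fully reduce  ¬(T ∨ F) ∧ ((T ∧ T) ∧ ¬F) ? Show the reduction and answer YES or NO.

Answer: YES — reaches normal form F in 4 ≤ 6 steps

Reduction:
  start: ¬(T ∨ F) ∧ ((T ∧ T) ∧ ¬F)
  step 1: (¬T ∧ ¬F) ∧ ((T ∧ T) ∧ ¬F)
  step 2: (F ∧ ¬F) ∧ ((T ∧ T) ∧ ¬F)
  step 3: F ∧ ((T ∧ T) ∧ ¬F)
  step 4: F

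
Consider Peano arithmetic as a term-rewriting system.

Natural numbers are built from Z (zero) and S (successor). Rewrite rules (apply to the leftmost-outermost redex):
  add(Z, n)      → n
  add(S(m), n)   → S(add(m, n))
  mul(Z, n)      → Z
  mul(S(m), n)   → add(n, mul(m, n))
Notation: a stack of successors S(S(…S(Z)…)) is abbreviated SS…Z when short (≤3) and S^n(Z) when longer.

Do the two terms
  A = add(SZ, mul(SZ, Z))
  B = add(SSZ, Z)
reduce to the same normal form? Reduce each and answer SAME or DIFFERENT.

Answer: DIFFERENT — A ⇓ SZ, B ⇓ SSZ

Working:
Term A:
  start: add(SZ, mul(SZ, Z))
  step 1: S(add(Z, mul(SZ, Z)))
  step 2: S(mul(SZ, Z))
  step 3: S(add(Z, mul(Z, Z)))
  step 4: S(mul(Z, Z))
  step 5: SZ

Term B:
  start: add(SSZ, Z)
  step 1: S(add(SZ, Z))
  step 2: S(S(add(Z, Z)))
  step 3: SSZ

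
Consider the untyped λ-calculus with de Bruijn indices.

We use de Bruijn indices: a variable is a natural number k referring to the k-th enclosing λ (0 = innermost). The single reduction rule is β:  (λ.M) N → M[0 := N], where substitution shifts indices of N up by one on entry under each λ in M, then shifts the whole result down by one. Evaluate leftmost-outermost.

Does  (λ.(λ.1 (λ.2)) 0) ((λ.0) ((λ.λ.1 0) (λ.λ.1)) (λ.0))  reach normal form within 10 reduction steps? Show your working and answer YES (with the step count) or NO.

  start: (λ.(λ.1 (λ.2)) 0) ((λ.0) ((λ.λ.1 0) (λ.λ.1)) (λ.0))
  step 1: (λ.(λ.0) ((λ.λ.1 0) (λ.λ.1)) (λ.0) (λ.(λ.0) ((λ.λ.1 0) (λ.λ.1)) (λ.0))) ((λ.0) ((λ.λ.1 0) (λ.λ.1)) (λ.0))
  step 2: (λ.0) ((λ.λ.1 0) (λ.λ.1)) (λ.0) (λ.(λ.0) ((λ.λ.1 0) (λ.λ.1)) (λ.0))
  step 3: (λ.λ.1 0) (λ.λ.1) (λ.0) (λ.(λ.0) ((λ.λ.1 0) (λ.λ.1)) (λ.0))
  step 4: (λ.(λ.λ.1) 0) (λ.0) (λ.(λ.0) ((λ.λ.1 0) (λ.λ.1)) (λ.0))
  step 5: (λ.λ.1) (λ.0) (λ.(λ.0) ((λ.λ.1 0) (λ.λ.1)) (λ.0))
  step 6: (λ.λ.0) (λ.(λ.0) ((λ.λ.1 0) (λ.λ.1)) (λ.0))
  step 7: λ.0

Answer: YES — reaches normal form λ.0 in 7 ≤ 10 steps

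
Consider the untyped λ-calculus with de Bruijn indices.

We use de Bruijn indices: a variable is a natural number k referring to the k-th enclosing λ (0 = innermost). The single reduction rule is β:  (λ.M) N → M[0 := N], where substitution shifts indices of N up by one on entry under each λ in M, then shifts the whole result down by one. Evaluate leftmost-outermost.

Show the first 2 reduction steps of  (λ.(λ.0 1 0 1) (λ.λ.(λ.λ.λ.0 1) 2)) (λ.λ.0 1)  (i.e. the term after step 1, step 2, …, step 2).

Answer: after 2 steps: (λ.λ.(λ.λ.λ.0 1) (λ.λ.0 1)) (λ.λ.0 1) (λ.λ.(λ.λ.λ.0 1) (λ.λ.0 1)) (λ.λ.0 1)

Reduction:
  start: (λ.(λ.0 1 0 1) (λ.λ.(λ.λ.λ.0 1) 2)) (λ.λ.0 1)
  →1  (λ.0 (λ.λ.0 1) 0 (λ.λ.0 1)) (λ.λ.(λ.λ.λ.0 1) (λ.λ.0 1))
  →2  (λ.λ.(λ.λ.λ.0 1) (λ.λ.0 1)) (λ.λ.0 1) (λ.λ.(λ.λ.λ.0 1) (λ.λ.0 1)) (λ.λ.0 1)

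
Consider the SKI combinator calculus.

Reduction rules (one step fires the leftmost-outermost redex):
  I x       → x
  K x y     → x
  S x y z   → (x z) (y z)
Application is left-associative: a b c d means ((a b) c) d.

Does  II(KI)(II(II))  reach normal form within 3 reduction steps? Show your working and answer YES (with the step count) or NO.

  start: II(KI)(II(II))
  [1] I(KI)(II(II))
  [2] KI(II(II))
  [3] I

Answer: YES — reaches normal form I in 3 ≤ 3 steps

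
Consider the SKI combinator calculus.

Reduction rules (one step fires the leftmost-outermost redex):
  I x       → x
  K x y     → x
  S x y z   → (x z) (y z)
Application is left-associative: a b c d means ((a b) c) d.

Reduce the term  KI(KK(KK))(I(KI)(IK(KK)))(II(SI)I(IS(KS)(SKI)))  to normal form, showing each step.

Answer: normal form = S(S(KS)(SKI))  (in 16 steps)

Reduction:
  start: KI(KK(KK))(I(KI)(IK(KK)))(II(SI)I(IS(KS)(SKI)))
  [1] I(I(KI)(IK(KK)))(II(SI)I(IS(KS)(SKI)))
  [2] I(KI)(IK(KK))(II(SI)I(IS(KS)(SKI)))
  [3] KI(IK(KK))(II(SI)I(IS(KS)(SKI)))
  [4] I(II(SI)I(IS(KS)(SKI)))
  [5] II(SI)I(IS(KS)(SKI))
  [6] I(SI)I(IS(KS)(SKI))
  [7] SII(IS(KS)(SKI))
  [8] I(IS(KS)(SKI))(I(IS(KS)(SKI)))
  [9] IS(KS)(SKI)(I(IS(KS)(SKI)))
  [10] S(KS)(SKI)(I(IS(KS)(SKI)))
  [11] KS(I(IS(KS)(SKI)))(SKI(I(IS(KS)(SKI))))
  [12] S(SKI(I(IS(KS)(SKI))))
  [13] S(K(I(IS(KS)(SKI)))(I(I(IS(KS)(SKI)))))
  [14] S(I(IS(KS)(SKI)))
  [15] S(IS(KS)(SKI))
  [16] S(S(KS)(SKI))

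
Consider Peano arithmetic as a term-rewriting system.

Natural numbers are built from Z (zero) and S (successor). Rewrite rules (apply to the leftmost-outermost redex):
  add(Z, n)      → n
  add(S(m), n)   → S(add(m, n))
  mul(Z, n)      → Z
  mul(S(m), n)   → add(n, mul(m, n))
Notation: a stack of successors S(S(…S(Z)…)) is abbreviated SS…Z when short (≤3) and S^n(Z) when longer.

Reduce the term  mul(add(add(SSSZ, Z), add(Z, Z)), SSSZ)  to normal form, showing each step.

  start: mul(add(add(SSSZ, Z), add(Z, Z)), SSSZ)
  →1  mul(add(S(add(SSZ, Z)), add(Z, Z)), SSSZ)
  →2  mul(S(add(add(SSZ, Z), add(Z, Z))), SSSZ)
  →3  add(SSSZ, mul(add(add(SSZ, Z), add(Z, Z)), SSSZ))
  →4  S(add(SSZ, mul(add(add(SSZ, Z), add(Z, Z)), SSSZ)))
  →5  S(S(add(SZ, mul(add(add(SSZ, Z), add(Z, Z)), SSSZ))))
  →6  S(S(S(add(Z, mul(add(add(SSZ, Z), add(Z, Z)), SSSZ)))))
  →7  S(S(S(mul(add(add(SSZ, Z), add(Z, Z)), SSSZ))))
  →8  S(S(S(mul(add(S(add(SZ, Z)), add(Z, Z)), SSSZ))))
  →9  S(S(S(mul(S(add(add(SZ, Z), add(Z, Z))), SSSZ))))
  →10  S(S(S(add(SSSZ, mul(add(add(SZ, Z), add(Z, Z)), SSSZ)))))
  →11  S(S(S(S(add(SSZ, mul(add(add(SZ, Z), add(Z, Z)), SSSZ))))))
  →12  S(S(S(S(S(add(SZ, mul(add(add(SZ, Z), add(Z, Z)), SSSZ)))))))
  →13  S(S(S(S(S(S(add(Z, mul(add(add(SZ, Z), add(Z, Z)), SSSZ))))))))
  →14  S(S(S(S(S(S(mul(add(add(SZ, Z), add(Z, Z)), SSSZ)))))))
  →15  S(S(S(S(S(S(mul(add(S(add(Z, Z)), add(Z, Z)), SSSZ)))))))
  →16  S(S(S(S(S(S(mul(S(add(add(Z, Z), add(Z, Z))), SSSZ)))))))
  →17  S(S(S(S(S(S(add(SSSZ, mul(add(add(Z, Z), add(Z, Z)), SSSZ))))))))
  →18  S(S(S(S(S(S(S(add(SSZ, mul(add(add(Z, Z), add(Z, Z)), SSSZ)))))))))
  →19  S(S(S(S(S(S(S(S(add(SZ, mul(add(add(Z, Z), add(Z, Z)), SSSZ))))))))))
  →20  S(S(S(S(S(S(S(S(S(add(Z, mul(add(add(Z, Z), add(Z, Z)), SSSZ)))))))))))
  →21  S(S(S(S(S(S(S(S(S(mul(add(add(Z, Z), add(Z, Z)), SSSZ))))))))))
  →22  S(S(S(S(S(S(S(S(S(mul(add(Z, add(Z, Z)), SSSZ))))))))))
  →23  S(S(S(S(S(S(S(S(S(mul(add(Z, Z), SSSZ))))))))))
  →24  S(S(S(S(S(S(S(S(S(mul(Z, SSSZ))))))))))
  →25  S^9(Z)

Answer: normal form = S^9(Z)  (in 25 steps)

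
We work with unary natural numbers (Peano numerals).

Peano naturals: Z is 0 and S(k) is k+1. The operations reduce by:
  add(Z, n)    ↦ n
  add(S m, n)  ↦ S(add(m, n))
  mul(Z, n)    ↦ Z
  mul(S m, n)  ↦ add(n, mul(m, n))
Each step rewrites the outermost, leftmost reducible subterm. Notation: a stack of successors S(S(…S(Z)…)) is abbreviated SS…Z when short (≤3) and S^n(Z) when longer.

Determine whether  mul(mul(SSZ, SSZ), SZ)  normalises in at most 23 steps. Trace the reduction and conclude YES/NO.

Answer: YES — reaches normal form S^4(Z) in 22 ≤ 23 steps

Working:
  start: mul(mul(SSZ, SSZ), SZ)
  [1] mul(add(SSZ, mul(SZ, SSZ)), SZ)
  [2] mul(S(add(SZ, mul(SZ, SSZ))), SZ)
  [3] add(SZ, mul(add(SZ, mul(SZ, SSZ)), SZ))
  [4] S(add(Z, mul(add(SZ, mul(SZ, SSZ)), SZ)))
  [5] S(mul(add(SZ, mul(SZ, SSZ)), SZ))
  [6] S(mul(S(add(Z, mul(SZ, SSZ))), SZ))
  [7] S(add(SZ, mul(add(Z, mul(SZ, SSZ)), SZ)))
  [8] S(S(add(Z, mul(add(Z, mul(SZ, SSZ)), SZ))))
  [9] S(S(mul(add(Z, mul(SZ, SSZ)), SZ)))
  [10] S(S(mul(mul(SZ, SSZ), SZ)))
  [11] S(S(mul(add(SSZ, mul(Z, SSZ)), SZ)))
  [12] S(S(mul(S(add(SZ, mul(Z, SSZ))), SZ)))
  [13] S(S(add(SZ, mul(add(SZ, mul(Z, SSZ)), SZ))))
  [14] S(S(S(add(Z, mul(add(SZ, mul(Z, SSZ)), SZ)))))
  [15] S(S(S(mul(add(SZ, mul(Z, SSZ)), SZ))))
  [16] S(S(S(mul(S(add(Z, mul(Z, SSZ))), SZ))))
  [17] S(S(S(add(SZ, mul(add(Z, mul(Z, SSZ)), SZ)))))
  [18] S(S(S(S(add(Z, mul(add(Z, mul(Z, SSZ)), SZ))))))
  [19] S(S(S(S(mul(add(Z, mul(Z, SSZ)), SZ)))))
  [20] S(S(S(S(mul(mul(Z, SSZ), SZ)))))
  [21] S(S(S(S(mul(Z, SZ)))))
  [22] S^4(Z)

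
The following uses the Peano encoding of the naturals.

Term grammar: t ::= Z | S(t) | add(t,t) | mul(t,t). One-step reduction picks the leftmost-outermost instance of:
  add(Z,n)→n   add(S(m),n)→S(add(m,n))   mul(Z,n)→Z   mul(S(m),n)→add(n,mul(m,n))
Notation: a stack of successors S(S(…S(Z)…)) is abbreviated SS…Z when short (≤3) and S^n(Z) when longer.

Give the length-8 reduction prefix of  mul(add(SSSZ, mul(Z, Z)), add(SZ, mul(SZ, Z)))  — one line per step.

  start: mul(add(SSSZ, mul(Z, Z)), add(SZ, mul(SZ, Z)))
  [1] mul(S(add(SSZ, mul(Z, Z))), add(SZ, mul(SZ, Z)))
  [2] add(add(SZ, mul(SZ, Z)), mul(add(SSZ, mul(Z, Z)), add(SZ, mul(SZ, Z))))
  [3] add(S(add(Z, mul(SZ, Z))), mul(add(SSZ, mul(Z, Z)), add(SZ, mul(SZ, Z))))
  [4] S(add(add(Z, mul(SZ, Z)), mul(add(SSZ, mul(Z, Z)), add(SZ, mul(SZ, Z)))))
  [5] S(add(mul(SZ, Z), mul(add(SSZ, mul(Z, Z)), add(SZ, mul(SZ, Z)))))
  [6] S(add(add(Z, mul(Z, Z)), mul(add(SSZ, mul(Z, Z)), add(SZ, mul(SZ, Z)))))
  [7] S(add(mul(Z, Z), mul(add(SSZ, mul(Z, Z)), add(SZ, mul(SZ, Z)))))
  [8] S(add(Z, mul(add(SSZ, mul(Z, Z)), add(SZ, mul(SZ, Z)))))

Answer: after 8 steps: S(add(Z, mul(add(SSZ, mul(Z, Z)), add(SZ, mul(SZ, Z)))))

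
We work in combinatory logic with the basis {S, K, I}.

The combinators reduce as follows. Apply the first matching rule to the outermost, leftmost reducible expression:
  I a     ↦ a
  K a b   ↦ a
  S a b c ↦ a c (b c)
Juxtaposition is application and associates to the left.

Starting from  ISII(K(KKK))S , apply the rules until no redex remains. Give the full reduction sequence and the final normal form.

Answer: normal form = KS  (in 5 steps)

Derivation:
  start: ISII(K(KKK))S
  →1  SII(K(KKK))S
  →2  I(K(KKK))(I(K(KKK)))S
  →3  K(KKK)(I(K(KKK)))S
  →4  KKKS
  →5  KS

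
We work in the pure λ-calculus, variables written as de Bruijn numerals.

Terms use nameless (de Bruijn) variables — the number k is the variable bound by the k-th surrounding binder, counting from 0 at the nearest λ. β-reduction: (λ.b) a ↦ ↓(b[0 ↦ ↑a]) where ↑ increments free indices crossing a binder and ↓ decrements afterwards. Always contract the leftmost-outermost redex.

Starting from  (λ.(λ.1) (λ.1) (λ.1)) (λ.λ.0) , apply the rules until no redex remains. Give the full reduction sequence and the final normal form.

Answer: normal form = λ.0  (in 3 steps)

Reduction:
  start: (λ.(λ.1) (λ.1) (λ.1)) (λ.λ.0)
  [1] (λ.λ.λ.0) (λ.λ.λ.0) (λ.λ.λ.0)
  [2] (λ.λ.0) (λ.λ.λ.0)
  [3] λ.0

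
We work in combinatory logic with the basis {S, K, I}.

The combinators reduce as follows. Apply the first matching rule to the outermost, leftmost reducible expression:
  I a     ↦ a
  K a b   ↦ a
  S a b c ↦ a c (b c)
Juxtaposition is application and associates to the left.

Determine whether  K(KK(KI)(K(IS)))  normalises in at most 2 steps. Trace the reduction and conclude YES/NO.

  start: K(KK(KI)(K(IS)))
  [1] K(K(K(IS)))
  [2] K(K(KS))

Answer: YES — reaches normal form K(K(KS)) in 2 ≤ 2 steps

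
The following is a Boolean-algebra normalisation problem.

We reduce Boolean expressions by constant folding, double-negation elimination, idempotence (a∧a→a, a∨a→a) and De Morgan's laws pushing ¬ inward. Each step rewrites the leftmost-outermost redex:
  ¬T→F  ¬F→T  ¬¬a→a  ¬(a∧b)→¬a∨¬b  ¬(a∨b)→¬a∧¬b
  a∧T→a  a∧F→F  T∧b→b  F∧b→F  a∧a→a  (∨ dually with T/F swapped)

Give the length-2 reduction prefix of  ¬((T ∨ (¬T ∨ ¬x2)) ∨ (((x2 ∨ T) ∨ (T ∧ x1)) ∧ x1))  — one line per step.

  start: ¬((T ∨ (¬T ∨ ¬x2)) ∨ (((x2 ∨ T) ∨ (T ∧ x1)) ∧ x1))
  [1] ¬(T ∨ (¬T ∨ ¬x2)) ∧ ¬(((x2 ∨ T) ∨ (T ∧ x1)) ∧ x1)
  [2] (¬T ∧ ¬(¬T ∨ ¬x2)) ∧ ¬(((x2 ∨ T) ∨ (T ∧ x1)) ∧ x1)

Answer: after 2 steps: (¬T ∧ ¬(¬T ∨ ¬x2)) ∧ ¬(((x2 ∨ T) ∨ (T ∧ x1)) ∧ x1)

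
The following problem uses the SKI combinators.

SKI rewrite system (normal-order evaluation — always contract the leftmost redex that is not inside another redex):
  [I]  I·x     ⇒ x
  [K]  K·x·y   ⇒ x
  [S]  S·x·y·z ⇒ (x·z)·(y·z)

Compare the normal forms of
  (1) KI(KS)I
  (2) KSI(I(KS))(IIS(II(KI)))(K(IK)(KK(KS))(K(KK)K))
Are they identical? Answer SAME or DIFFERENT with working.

Answer: DIFFERENT — A ⇓ I, B ⇓ S(S(KI)(K(KK)))

Reduction:
Term A:
  start: KI(KS)I
  step 1: II
  step 2: I

Term B:
  start: KSI(I(KS))(IIS(II(KI)))(K(IK)(KK(KS))(K(KK)K))
  step 1: S(I(KS))(IIS(II(KI)))(K(IK)(KK(KS))(K(KK)K))
  step 2: I(KS)(K(IK)(KK(KS))(K(KK)K))(IIS(II(KI))(K(IK)(KK(KS))(K(KK)K)))
  step 3: KS(K(IK)(KK(KS))(K(KK)K))(IIS(II(KI))(K(IK)(KK(KS))(K(KK)K)))
  step 4: S(IIS(II(KI))(K(IK)(KK(KS))(K(KK)K)))
  step 5: S(IS(II(KI))(K(IK)(KK(KS))(K(KK)K)))
  step 6: S(S(II(KI))(K(IK)(KK(KS))(K(KK)K)))
  step 7: S(S(I(KI))(K(IK)(KK(KS))(K(KK)K)))
  step 8: S(S(KI)(K(IK)(KK(KS))(K(KK)K)))
  step 9: S(S(KI)(IK(K(KK)K)))
  step 10: S(S(KI)(K(K(KK)K)))
  step 11: S(S(KI)(K(KK)))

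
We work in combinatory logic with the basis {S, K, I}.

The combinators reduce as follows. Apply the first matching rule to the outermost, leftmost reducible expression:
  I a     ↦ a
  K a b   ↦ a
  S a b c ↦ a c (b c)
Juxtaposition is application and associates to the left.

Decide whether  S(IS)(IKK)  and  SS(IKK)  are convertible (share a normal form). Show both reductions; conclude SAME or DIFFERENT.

Term A:
  start: S(IS)(IKK)
  →1  SS(IKK)
  →2  SS(KK)

Term B:
  start: SS(IKK)
  →1  SS(KK)

Answer: SAME — A ⇓ SS(KK), B ⇓ SS(KK)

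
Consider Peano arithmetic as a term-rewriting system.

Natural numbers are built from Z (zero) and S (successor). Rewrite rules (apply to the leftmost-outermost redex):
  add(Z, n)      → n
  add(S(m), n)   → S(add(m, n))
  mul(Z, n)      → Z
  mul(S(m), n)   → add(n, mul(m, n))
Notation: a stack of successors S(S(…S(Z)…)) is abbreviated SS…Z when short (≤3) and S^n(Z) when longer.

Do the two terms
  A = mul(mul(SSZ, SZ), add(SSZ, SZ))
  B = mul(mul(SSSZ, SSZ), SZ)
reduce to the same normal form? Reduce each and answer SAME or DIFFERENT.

Term A:
  start: mul(mul(SSZ, SZ), add(SSZ, SZ))
  step 1: mul(add(SZ, mul(SZ, SZ)), add(SSZ, SZ))
  step 2: mul(S(add(Z, mul(SZ, SZ))), add(SSZ, SZ))
  step 3: add(add(SSZ, SZ), mul(add(Z, mul(SZ, SZ)), add(SSZ, SZ)))
  step 4: add(S(add(SZ, SZ)), mul(add(Z, mul(SZ, SZ)), add(SSZ, SZ)))
  step 5: S(add(add(SZ, SZ), mul(add(Z, mul(SZ, SZ)), add(SSZ, SZ))))
  step 6: S(add(S(add(Z, SZ)), mul(add(Z, mul(SZ, SZ)), add(SSZ, SZ))))
  step 7: S(S(add(add(Z, SZ), mul(add(Z, mul(SZ, SZ)), add(SSZ, SZ)))))
  step 8: S(S(add(SZ, mul(add(Z, mul(SZ, SZ)), add(SSZ, SZ)))))
  step 9: S(S(S(add(Z, mul(add(Z, mul(SZ, SZ)), add(SSZ, SZ))))))
  step 10: S(S(S(mul(add(Z, mul(SZ, SZ)), add(SSZ, SZ)))))
  step 11: S(S(S(mul(mul(SZ, SZ), add(SSZ, SZ)))))
  step 12: S(S(S(mul(add(SZ, mul(Z, SZ)), add(SSZ, SZ)))))
  step 13: S(S(S(mul(S(add(Z, mul(Z, SZ))), add(SSZ, SZ)))))
  step 14: S(S(S(add(add(SSZ, SZ), mul(add(Z, mul(Z, SZ)), add(SSZ, SZ))))))
  step 15: S(S(S(add(S(add(SZ, SZ)), mul(add(Z, mul(Z, SZ)), add(SSZ, SZ))))))
  step 16: S(S(S(S(add(add(SZ, SZ), mul(add(Z, mul(Z, SZ)), add(SSZ, SZ)))))))
  step 17: S(S(S(S(add(S(add(Z, SZ)), mul(add(Z, mul(Z, SZ)), add(SSZ, SZ)))))))
  step 18: S(S(S(S(S(add(add(Z, SZ), mul(add(Z, mul(Z, SZ)), add(SSZ, SZ))))))))
  step 19: S(S(S(S(S(add(SZ, mul(add(Z, mul(Z, SZ)), add(SSZ, SZ))))))))
  step 20: S(S(S(S(S(S(add(Z, mul(add(Z, mul(Z, SZ)), add(SSZ, SZ)))))))))
  step 21: S(S(S(S(S(S(mul(add(Z, mul(Z, SZ)), add(SSZ, SZ))))))))
  step 22: S(S(S(S(S(S(mul(mul(Z, SZ), add(SSZ, SZ))))))))
  step 23: S(S(S(S(S(S(mul(Z, add(SSZ, SZ))))))))
  step 24: S^6(Z)

Term B:
  start: mul(mul(SSSZ, SSZ), SZ)
  step 1: mul(add(SSZ, mul(SSZ, SSZ)), SZ)
  step 2: mul(S(add(SZ, mul(SSZ, SSZ))), SZ)
  step 3: add(SZ, mul(add(SZ, mul(SSZ, SSZ)), SZ))
  step 4: S(add(Z, mul(add(SZ, mul(SSZ, SSZ)), SZ)))
  step 5: S(mul(add(SZ, mul(SSZ, SSZ)), SZ))
  step 6: S(mul(S(add(Z, mul(SSZ, SSZ))), SZ))
  step 7: S(add(SZ, mul(add(Z, mul(SSZ, SSZ)), SZ)))
  step 8: S(S(add(Z, mul(add(Z, mul(SSZ, SSZ)), SZ))))
  step 9: S(S(mul(add(Z, mul(SSZ, SSZ)), SZ)))
  step 10: S(S(mul(mul(SSZ, SSZ), SZ)))
  step 11: S(S(mul(add(SSZ, mul(SZ, SSZ)), SZ)))
  step 12: S(S(mul(S(add(SZ, mul(SZ, SSZ))), SZ)))
  step 13: S(S(add(SZ, mul(add(SZ, mul(SZ, SSZ)), SZ))))
  step 14: S(S(S(add(Z, mul(add(SZ, mul(SZ, SSZ)), SZ)))))
  step 15: S(S(S(mul(add(SZ, mul(SZ, SSZ)), SZ))))
  step 16: S(S(S(mul(S(add(Z, mul(SZ, SSZ))), SZ))))
  step 17: S(S(S(add(SZ, mul(add(Z, mul(SZ, SSZ)), SZ)))))
  step 18: S(S(S(S(add(Z, mul(add(Z, mul(SZ, SSZ)), SZ))))))
  step 19: S(S(S(S(mul(add(Z, mul(SZ, SSZ)), SZ)))))
  step 20: S(S(S(S(mul(mul(SZ, SSZ), SZ)))))
  step 21: S(S(S(S(mul(add(SSZ, mul(Z, SSZ)), SZ)))))
  step 22: S(S(S(S(mul(S(add(SZ, mul(Z, SSZ))), SZ)))))
  step 23: S(S(S(S(add(SZ, mul(add(SZ, mul(Z, SSZ)), SZ))))))
  step 24: S(S(S(S(S(add(Z, mul(add(SZ, mul(Z, SSZ)), SZ)))))))
  step 25: S(S(S(S(S(mul(add(SZ, mul(Z, SSZ)), SZ))))))
  step 26: S(S(S(S(S(mul(S(add(Z, mul(Z, SSZ))), SZ))))))
  step 27: S(S(S(S(S(add(SZ, mul(add(Z, mul(Z, SSZ)), SZ)))))))
  step 28: S(S(S(S(S(S(add(Z, mul(add(Z, mul(Z, SSZ)), SZ))))))))
  step 29: S(S(S(S(S(S(mul(add(Z, mul(Z, SSZ)), SZ)))))))
  step 30: S(S(S(S(S(S(mul(mul(Z, SSZ), SZ)))))))
  step 31: S(S(S(S(S(S(mul(Z, SZ)))))))
  step 32: S^6(Z)

Answer: SAME — A ⇓ S^6(Z), B ⇓ S^6(Z)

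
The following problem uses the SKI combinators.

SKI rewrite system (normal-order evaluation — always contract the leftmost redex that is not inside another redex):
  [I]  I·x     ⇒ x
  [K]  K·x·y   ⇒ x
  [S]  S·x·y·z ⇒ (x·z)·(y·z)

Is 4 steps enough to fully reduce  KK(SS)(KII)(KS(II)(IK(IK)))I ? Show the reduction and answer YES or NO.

  start: KK(SS)(KII)(KS(II)(IK(IK)))I
  step 1: K(KII)(KS(II)(IK(IK)))I
  step 2: KIII
  step 3: II
  step 4: I

Answer: YES — reaches normal form I in 4 ≤ 4 steps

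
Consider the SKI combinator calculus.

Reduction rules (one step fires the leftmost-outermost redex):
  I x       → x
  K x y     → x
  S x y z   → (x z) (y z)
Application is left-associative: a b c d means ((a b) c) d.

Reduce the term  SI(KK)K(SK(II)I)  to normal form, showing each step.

  start: SI(KK)K(SK(II)I)
  [1] IK(KKK)(SK(II)I)
  [2] K(KKK)(SK(II)I)
  [3] KKK
  [4] K

Answer: normal form = K  (in 4 steps)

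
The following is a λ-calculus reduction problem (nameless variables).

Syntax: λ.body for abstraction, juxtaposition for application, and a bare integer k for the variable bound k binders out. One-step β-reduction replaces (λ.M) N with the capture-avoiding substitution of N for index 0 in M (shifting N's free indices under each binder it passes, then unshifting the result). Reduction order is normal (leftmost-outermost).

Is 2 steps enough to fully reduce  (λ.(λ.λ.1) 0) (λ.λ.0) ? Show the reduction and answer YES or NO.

Answer: YES — reaches normal form λ.λ.λ.0 in 2 ≤ 2 steps

Derivation:
  start: (λ.(λ.λ.1) 0) (λ.λ.0)
  step 1: (λ.λ.1) (λ.λ.0)
  step 2: λ.λ.λ.0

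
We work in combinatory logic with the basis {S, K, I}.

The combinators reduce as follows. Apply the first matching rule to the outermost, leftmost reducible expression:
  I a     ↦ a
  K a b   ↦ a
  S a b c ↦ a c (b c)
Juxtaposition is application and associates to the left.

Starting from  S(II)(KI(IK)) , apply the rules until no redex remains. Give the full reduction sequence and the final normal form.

Answer: normal form = SII  (in 2 steps)

Derivation:
  start: S(II)(KI(IK))
  step 1: SI(KI(IK))
  step 2: SII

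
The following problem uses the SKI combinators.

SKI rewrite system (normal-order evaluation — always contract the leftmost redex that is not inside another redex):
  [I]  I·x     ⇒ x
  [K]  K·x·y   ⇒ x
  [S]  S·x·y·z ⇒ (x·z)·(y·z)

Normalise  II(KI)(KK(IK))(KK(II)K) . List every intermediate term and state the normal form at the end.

Answer: normal form = KK  (in 5 steps)

Reduction:
  start: II(KI)(KK(IK))(KK(II)K)
  [1] I(KI)(KK(IK))(KK(II)K)
  [2] KI(KK(IK))(KK(II)K)
  [3] I(KK(II)K)
  [4] KK(II)K
  [5] KK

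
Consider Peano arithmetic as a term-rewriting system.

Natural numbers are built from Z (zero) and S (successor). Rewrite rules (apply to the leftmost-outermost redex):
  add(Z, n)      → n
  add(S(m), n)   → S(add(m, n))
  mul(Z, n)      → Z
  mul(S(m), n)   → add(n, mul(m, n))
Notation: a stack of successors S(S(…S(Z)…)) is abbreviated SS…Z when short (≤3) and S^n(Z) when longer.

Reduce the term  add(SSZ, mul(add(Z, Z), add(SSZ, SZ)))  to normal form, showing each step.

  start: add(SSZ, mul(add(Z, Z), add(SSZ, SZ)))
  step 1: S(add(SZ, mul(add(Z, Z), add(SSZ, SZ))))
  step 2: S(S(add(Z, mul(add(Z, Z), add(SSZ, SZ)))))
  step 3: S(S(mul(add(Z, Z), add(SSZ, SZ))))
  step 4: S(S(mul(Z, add(SSZ, SZ))))
  step 5: SSZ

Answer: normal form = SSZ  (in 5 steps)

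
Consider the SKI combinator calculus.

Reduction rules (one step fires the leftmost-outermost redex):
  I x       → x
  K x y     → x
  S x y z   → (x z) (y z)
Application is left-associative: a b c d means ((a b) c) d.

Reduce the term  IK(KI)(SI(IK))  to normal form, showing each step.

Answer: normal form = KI  (in 2 steps)

Working:
  start: IK(KI)(SI(IK))
  [1] K(KI)(SI(IK))
  [2] KI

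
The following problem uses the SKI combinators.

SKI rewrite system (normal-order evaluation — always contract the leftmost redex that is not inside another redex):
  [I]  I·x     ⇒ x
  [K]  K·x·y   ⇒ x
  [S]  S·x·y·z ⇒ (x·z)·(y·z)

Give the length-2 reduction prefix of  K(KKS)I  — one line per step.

Answer: after 2 steps: K

Derivation:
  start: K(KKS)I
  [1] KKS
  [2] K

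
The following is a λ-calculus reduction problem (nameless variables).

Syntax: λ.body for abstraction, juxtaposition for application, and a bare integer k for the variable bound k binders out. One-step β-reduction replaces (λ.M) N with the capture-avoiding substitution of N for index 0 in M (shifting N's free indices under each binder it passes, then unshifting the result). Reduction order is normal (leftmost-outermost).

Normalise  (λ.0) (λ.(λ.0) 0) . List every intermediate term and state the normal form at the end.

  start: (λ.0) (λ.(λ.0) 0)
  [1] λ.(λ.0) 0
  [2] λ.0

Answer: normal form = λ.0  (in 2 steps)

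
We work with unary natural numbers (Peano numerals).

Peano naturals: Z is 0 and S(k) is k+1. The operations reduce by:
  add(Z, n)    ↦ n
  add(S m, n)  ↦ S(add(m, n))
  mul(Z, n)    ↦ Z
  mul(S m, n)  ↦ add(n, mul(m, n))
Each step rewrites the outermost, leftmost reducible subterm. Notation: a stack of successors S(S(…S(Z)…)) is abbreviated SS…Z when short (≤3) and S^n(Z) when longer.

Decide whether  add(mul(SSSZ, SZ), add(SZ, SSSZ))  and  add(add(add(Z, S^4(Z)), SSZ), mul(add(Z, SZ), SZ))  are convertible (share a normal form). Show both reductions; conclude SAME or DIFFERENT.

Answer: SAME — A ⇓ S^7(Z), B ⇓ S^7(Z)

Reduction:
Term A:
  start: add(mul(SSSZ, SZ), add(SZ, SSSZ))
  [1] add(add(SZ, mul(SSZ, SZ)), add(SZ, SSSZ))
  [2] add(S(add(Z, mul(SSZ, SZ))), add(SZ, SSSZ))
  [3] S(add(add(Z, mul(SSZ, SZ)), add(SZ, SSSZ)))
  [4] S(add(mul(SSZ, SZ), add(SZ, SSSZ)))
  [5] S(add(add(SZ, mul(SZ, SZ)), add(SZ, SSSZ)))
  [6] S(add(S(add(Z, mul(SZ, SZ))), add(SZ, SSSZ)))
  [7] S(S(add(add(Z, mul(SZ, SZ)), add(SZ, SSSZ))))
  [8] S(S(add(mul(SZ, SZ), add(SZ, SSSZ))))
  [9] S(S(add(add(SZ, mul(Z, SZ)), add(SZ, SSSZ))))
  [10] S(S(add(S(add(Z, mul(Z, SZ))), add(SZ, SSSZ))))
  [11] S(S(S(add(add(Z, mul(Z, SZ)), add(SZ, SSSZ)))))
  [12] S(S(S(add(mul(Z, SZ), add(SZ, SSSZ)))))
  [13] S(S(S(add(Z, add(SZ, SSSZ)))))
  [14] S(S(S(add(SZ, SSSZ))))
  [15] S(S(S(S(add(Z, SSSZ)))))
  [16] S^7(Z)

Term B:
  start: add(add(add(Z, S^4(Z)), SSZ), mul(add(Z, SZ), SZ))
  [1] add(add(S^4(Z), SSZ), mul(add(Z, SZ), SZ))
  [2] add(S(add(SSSZ, SSZ)), mul(add(Z, SZ), SZ))
  [3] S(add(add(SSSZ, SSZ), mul(add(Z, SZ), SZ)))
  [4] S(add(S(add(SSZ, SSZ)), mul(add(Z, SZ), SZ)))
  [5] S(S(add(add(SSZ, SSZ), mul(add(Z, SZ), SZ))))
  [6] S(S(add(S(add(SZ, SSZ)), mul(add(Z, SZ), SZ))))
  [7] S(S(S(add(add(SZ, SSZ), mul(add(Z, SZ), SZ)))))
  [8] S(S(S(add(S(add(Z, SSZ)), mul(add(Z, SZ), SZ)))))
  [9] S(S(S(S(add(add(Z, SSZ), mul(add(Z, SZ), SZ))))))
  [10] S(S(S(S(add(SSZ, mul(add(Z, SZ), SZ))))))
  [11] S(S(S(S(S(add(SZ, mul(add(Z, SZ), SZ)))))))
  [12] S(S(S(S(S(S(add(Z, mul(add(Z, SZ), SZ))))))))
  [13] S(S(S(S(S(S(mul(add(Z, SZ), SZ)))))))
  [14] S(S(S(S(S(S(mul(SZ, SZ)))))))
  [15] S(S(S(S(S(S(add(SZ, mul(Z, SZ))))))))
  [16] S(S(S(S(S(S(S(add(Z, mul(Z, SZ)))))))))
  [17] S(S(S(S(S(S(S(mul(Z, SZ))))))))
  [18] S^7(Z)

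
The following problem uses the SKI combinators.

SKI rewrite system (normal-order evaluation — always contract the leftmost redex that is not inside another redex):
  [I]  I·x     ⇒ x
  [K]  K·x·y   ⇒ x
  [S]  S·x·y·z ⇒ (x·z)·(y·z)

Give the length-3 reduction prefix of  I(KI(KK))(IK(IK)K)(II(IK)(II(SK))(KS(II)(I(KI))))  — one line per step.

  start: I(KI(KK))(IK(IK)K)(II(IK)(II(SK))(KS(II)(I(KI))))
  [1] KI(KK)(IK(IK)K)(II(IK)(II(SK))(KS(II)(I(KI))))
  [2] I(IK(IK)K)(II(IK)(II(SK))(KS(II)(I(KI))))
  [3] IK(IK)K(II(IK)(II(SK))(KS(II)(I(KI))))

Answer: after 3 steps: IK(IK)K(II(IK)(II(SK))(KS(II)(I(KI))))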